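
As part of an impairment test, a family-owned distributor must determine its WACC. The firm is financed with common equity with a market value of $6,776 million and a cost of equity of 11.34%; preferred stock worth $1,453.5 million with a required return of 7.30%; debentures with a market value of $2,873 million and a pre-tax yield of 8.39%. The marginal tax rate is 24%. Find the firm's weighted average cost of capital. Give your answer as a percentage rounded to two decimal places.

Total capital V = 6776 + 1453.5 + 2873 = 11102.5.
Equity: weight = 6776/11102.5 = 0.6103; cost = 11.34%.
Preferred: weight = 1453.5/11102.5 = 0.1309; cost = 7.3%.
Debentures: weight = 2873/11102.5 = 0.2588; after-tax cost = 8.39% × (1 − 24%) = 6.3764%.
WACC = 0.6103 × 11.3400% + 0.1309 × 7.3000% + 0.2588 × 6.3764% = 9.5267%.

9.53%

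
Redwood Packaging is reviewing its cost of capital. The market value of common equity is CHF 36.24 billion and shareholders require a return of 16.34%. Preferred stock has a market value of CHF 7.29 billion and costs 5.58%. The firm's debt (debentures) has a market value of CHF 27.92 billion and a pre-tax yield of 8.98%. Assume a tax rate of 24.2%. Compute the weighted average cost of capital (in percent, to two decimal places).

Total capital V = 36.24 + 7.29 + 27.92 = 71.45.
Equity: weight = 36.24/71.45 = 0.5072; cost = 16.34%.
Preferred: weight = 7.29/71.45 = 0.1020; cost = 5.58%.
Debentures: weight = 27.92/71.45 = 0.3908; after-tax cost = 8.98% × (1 − 24.2%) = 6.8068%.
WACC = 0.5072 × 16.3400% + 0.1020 × 5.5800% + 0.3908 × 6.8068% = 11.5170%.

11.52%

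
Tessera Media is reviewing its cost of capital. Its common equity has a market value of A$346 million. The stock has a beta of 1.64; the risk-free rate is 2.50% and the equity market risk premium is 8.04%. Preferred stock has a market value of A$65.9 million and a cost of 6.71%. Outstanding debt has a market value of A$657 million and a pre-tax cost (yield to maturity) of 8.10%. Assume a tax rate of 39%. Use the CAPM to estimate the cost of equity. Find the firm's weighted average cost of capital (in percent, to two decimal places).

8.53%

Cost of equity via CAPM: Re = 2.5% + 1.64 × 8.04% = 15.6856%.
Total capital V = 346 + 65.9 + 657 = 1068.9.
Equity: weight = 346/1068.9 = 0.3237; cost = 15.6856%.
Preferred: weight = 65.9/1068.9 = 0.0617; cost = 6.71%.
Debt: weight = 657/1068.9 = 0.6147; after-tax cost = 8.1% × (1 − 39%) = 4.9410%.
WACC = 0.3237 × 15.6856% + 0.0617 × 6.7100% + 0.6147 × 4.9410% = 8.5281%.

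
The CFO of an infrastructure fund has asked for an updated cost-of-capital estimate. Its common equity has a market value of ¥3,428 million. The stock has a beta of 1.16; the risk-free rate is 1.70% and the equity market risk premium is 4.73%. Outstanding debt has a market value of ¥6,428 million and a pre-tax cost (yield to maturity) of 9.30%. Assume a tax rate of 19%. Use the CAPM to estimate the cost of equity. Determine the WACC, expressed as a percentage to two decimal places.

Cost of equity via CAPM: Re = 1.7% + 1.16 × 4.73% = 7.1868%.
Total capital V = 3428 + 6428 = 9856.
Equity: weight = 3428/9856 = 0.3478; cost = 7.1868%.
Debt: weight = 6428/9856 = 0.6522; after-tax cost = 9.3% × (1 − 19%) = 7.5330%.
WACC = 0.3478 × 7.1868% + 0.6522 × 7.5330% = 7.4126%.

7.41%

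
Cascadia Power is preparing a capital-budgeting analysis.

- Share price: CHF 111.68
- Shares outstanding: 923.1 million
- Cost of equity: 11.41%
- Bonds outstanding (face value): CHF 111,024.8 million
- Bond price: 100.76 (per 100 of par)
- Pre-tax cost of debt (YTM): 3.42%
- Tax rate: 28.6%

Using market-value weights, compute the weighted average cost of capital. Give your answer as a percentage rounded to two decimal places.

Market value of equity E = 111.68 × 923.1m = 103091.808m. Market value of debt D = 111024.8m × 100.76/100 = 111868.58848m.
Total capital V = 103091.808 + 111868.58848 = 214960.39648.
Equity: weight = 103091.808/214960.39648 = 0.4796; cost = 11.41%.
Bonds outstanding: weight = 111868.58848/214960.39648 = 0.5204; after-tax cost = 3.42% × (1 − 28.6%) = 2.4419%.
WACC = 0.4796 × 11.4100% + 0.5204 × 2.4419% = 6.7429%.

6.74%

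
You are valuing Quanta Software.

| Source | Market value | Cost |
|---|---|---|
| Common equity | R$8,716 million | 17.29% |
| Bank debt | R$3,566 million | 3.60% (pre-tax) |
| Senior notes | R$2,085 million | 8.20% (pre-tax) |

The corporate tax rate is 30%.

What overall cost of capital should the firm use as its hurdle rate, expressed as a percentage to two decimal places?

Total capital V = 8716 + 3566 + 2085 = 14367.
Equity: weight = 8716/14367 = 0.6067; cost = 17.29%.
Bank debt: weight = 3566/14367 = 0.2482; after-tax cost = 3.6% × (1 − 30%) = 2.5200%.
Senior notes: weight = 2085/14367 = 0.1451; after-tax cost = 8.2% × (1 − 30%) = 5.7400%.
WACC = 0.6067 × 17.2900% + 0.2482 × 2.5200% + 0.1451 × 5.7400% = 11.9478%.

11.95%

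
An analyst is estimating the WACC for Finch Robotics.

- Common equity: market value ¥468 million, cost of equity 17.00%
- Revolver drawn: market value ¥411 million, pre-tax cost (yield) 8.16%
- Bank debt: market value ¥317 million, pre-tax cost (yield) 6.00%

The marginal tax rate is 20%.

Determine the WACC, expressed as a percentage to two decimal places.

Total capital V = 468 + 411 + 317 = 1196.
Equity: weight = 468/1196 = 0.3913; cost = 17%.
Revolver drawn: weight = 411/1196 = 0.3436; after-tax cost = 8.16% × (1 − 20%) = 6.5280%.
Bank debt: weight = 317/1196 = 0.2651; after-tax cost = 6% × (1 − 20%) = 4.8000%.
WACC = 0.3913 × 17.0000% + 0.3436 × 6.5280% + 0.2651 × 4.8000% = 10.1677%.

10.17%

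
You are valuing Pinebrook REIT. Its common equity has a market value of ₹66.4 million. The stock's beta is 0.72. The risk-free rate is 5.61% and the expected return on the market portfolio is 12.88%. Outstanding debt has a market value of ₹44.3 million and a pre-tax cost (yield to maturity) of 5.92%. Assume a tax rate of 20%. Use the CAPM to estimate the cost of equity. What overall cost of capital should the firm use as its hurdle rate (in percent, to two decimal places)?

8.40%

Market risk premium = 12.88% − 5.61% = 7.27%.
Cost of equity via CAPM: Re = 5.61% + 0.72 × 7.27% = 10.8444%.
Total capital V = 66.4 + 44.3 = 110.7.
Equity: weight = 66.4/110.7 = 0.5998; cost = 10.8444%.
Debt: weight = 44.3/110.7 = 0.4002; after-tax cost = 5.92% × (1 − 20%) = 4.7360%.
WACC = 0.5998 × 10.8444% + 0.4002 × 4.7360% = 8.3999%.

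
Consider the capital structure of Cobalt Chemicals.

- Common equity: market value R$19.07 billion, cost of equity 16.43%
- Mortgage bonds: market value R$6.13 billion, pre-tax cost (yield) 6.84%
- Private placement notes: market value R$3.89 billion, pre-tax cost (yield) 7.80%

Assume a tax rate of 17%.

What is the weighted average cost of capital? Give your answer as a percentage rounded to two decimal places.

12.83%

Total capital V = 19.07 + 6.13 + 3.89 = 29.09.
Equity: weight = 19.07/29.09 = 0.6556; cost = 16.43%.
Mortgage bonds: weight = 6.13/29.09 = 0.2107; after-tax cost = 6.84% × (1 − 17%) = 5.6772%.
Private placement notes: weight = 3.89/29.09 = 0.1337; after-tax cost = 7.8% × (1 − 17%) = 6.4740%.
WACC = 0.6556 × 16.4300% + 0.2107 × 5.6772% + 0.1337 × 6.4740% = 12.8328%.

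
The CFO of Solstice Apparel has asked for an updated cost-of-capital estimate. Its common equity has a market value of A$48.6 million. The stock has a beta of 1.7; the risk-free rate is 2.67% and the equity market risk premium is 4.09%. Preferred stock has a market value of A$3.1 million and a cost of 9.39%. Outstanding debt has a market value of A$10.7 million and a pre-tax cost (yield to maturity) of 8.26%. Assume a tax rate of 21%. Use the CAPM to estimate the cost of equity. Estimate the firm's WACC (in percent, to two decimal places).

Cost of equity via CAPM: Re = 2.67% + 1.7 × 4.09% = 9.6230%.
Total capital V = 48.6 + 3.1 + 10.7 = 62.4.
Equity: weight = 48.6/62.4 = 0.7788; cost = 9.623%.
Preferred: weight = 3.1/62.4 = 0.0497; cost = 9.39%.
Debt: weight = 10.7/62.4 = 0.1715; after-tax cost = 8.26% × (1 − 21%) = 6.5254%.
WACC = 0.7788 × 9.6230% + 0.0497 × 9.3900% + 0.1715 × 6.5254% = 9.0803%.

9.08%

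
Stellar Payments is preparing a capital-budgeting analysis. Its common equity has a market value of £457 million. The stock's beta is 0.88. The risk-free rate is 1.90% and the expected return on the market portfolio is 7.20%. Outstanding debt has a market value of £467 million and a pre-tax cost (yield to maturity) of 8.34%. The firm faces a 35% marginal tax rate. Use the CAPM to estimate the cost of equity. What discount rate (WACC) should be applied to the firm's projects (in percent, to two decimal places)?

Market risk premium = 7.2% − 1.9% = 5.3%.
Cost of equity via CAPM: Re = 1.9% + 0.88 × 5.3% = 6.5640%.
Total capital V = 457 + 467 = 924.
Equity: weight = 457/924 = 0.4946; cost = 6.564%.
Debt: weight = 467/924 = 0.5054; after-tax cost = 8.34% × (1 − 35%) = 5.4210%.
WACC = 0.4946 × 6.5640% + 0.5054 × 5.4210% = 5.9863%.

5.99%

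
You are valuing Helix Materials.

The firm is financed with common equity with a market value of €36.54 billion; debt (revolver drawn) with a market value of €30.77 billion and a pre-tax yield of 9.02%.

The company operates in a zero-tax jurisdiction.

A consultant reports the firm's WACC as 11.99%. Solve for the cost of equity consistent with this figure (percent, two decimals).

14.49%

Total capital V = 36.54 + 30.77 = 67.31.
Equity weight = 36.54/67.31 = 0.5429.
Revolver drawn weight = 30.77/67.31 = 0.4571.
Debt contribution = 0.4571 × 9.02% × (1 − 0%) = 4.1234%.
Required equity contribution = 11.99% − 4.1234% = 7.8666%.
Re = 7.8666% / 0.5429 = 14.4910%.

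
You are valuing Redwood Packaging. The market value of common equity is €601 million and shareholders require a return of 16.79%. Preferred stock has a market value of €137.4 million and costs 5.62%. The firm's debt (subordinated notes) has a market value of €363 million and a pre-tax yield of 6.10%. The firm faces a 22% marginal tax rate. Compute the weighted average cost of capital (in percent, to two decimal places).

Total capital V = 601 + 137.4 + 363 = 1101.4.
Equity: weight = 601/1101.4 = 0.5457; cost = 16.79%.
Preferred: weight = 137.4/1101.4 = 0.1248; cost = 5.62%.
Subordinated notes: weight = 363/1101.4 = 0.3296; after-tax cost = 6.1% × (1 − 22%) = 4.7580%.
WACC = 0.5457 × 16.7900% + 0.1248 × 5.6200% + 0.3296 × 4.7580% = 11.4310%.

11.43%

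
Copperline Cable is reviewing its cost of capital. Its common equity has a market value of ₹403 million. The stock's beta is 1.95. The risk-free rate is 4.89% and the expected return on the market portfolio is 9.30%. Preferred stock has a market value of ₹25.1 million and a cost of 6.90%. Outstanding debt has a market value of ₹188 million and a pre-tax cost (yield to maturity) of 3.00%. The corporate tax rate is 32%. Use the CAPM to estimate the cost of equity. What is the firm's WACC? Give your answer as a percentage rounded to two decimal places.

9.73%

Market risk premium = 9.3% − 4.89% = 4.41%.
Cost of equity via CAPM: Re = 4.89% + 1.95 × 4.41% = 13.4895%.
Total capital V = 403 + 25.1 + 188 = 616.1.
Equity: weight = 403/616.1 = 0.6541; cost = 13.4895%.
Preferred: weight = 25.1/616.1 = 0.0407; cost = 6.9%.
Debt: weight = 188/616.1 = 0.3051; after-tax cost = 3% × (1 − 32%) = 2.0400%.
WACC = 0.6541 × 13.4895% + 0.0407 × 6.9000% + 0.3051 × 2.0400% = 9.7273%.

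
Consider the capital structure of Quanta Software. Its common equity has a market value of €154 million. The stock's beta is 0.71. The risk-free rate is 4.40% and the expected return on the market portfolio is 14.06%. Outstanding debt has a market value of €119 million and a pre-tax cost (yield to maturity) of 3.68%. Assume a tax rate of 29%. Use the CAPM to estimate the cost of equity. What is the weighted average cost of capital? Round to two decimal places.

Market risk premium = 14.06% − 4.4% = 9.66%.
Cost of equity via CAPM: Re = 4.4% + 0.71 × 9.66% = 11.2586%.
Total capital V = 154 + 119 = 273.
Equity: weight = 154/273 = 0.5641; cost = 11.2586%.
Debt: weight = 119/273 = 0.4359; after-tax cost = 3.68% × (1 − 29%) = 2.6128%.
WACC = 0.5641 × 11.2586% + 0.4359 × 2.6128% = 7.4899%.

7.49%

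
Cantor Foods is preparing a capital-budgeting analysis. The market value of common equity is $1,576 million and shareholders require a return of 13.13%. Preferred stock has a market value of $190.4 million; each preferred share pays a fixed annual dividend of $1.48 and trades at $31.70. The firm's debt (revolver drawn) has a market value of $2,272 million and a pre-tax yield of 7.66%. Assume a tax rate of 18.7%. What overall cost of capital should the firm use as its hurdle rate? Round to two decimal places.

8.85%

Cost of preferred: Rp = 1.48 / 31.7 = 4.6688%.
Total capital V = 1576 + 190.4 + 2272 = 4038.4.
Equity: weight = 1576/4038.4 = 0.3903; cost = 13.13%.
Preferred: weight = 190.4/4038.4 = 0.0471; cost = 4.6688%.
Revolver drawn: weight = 2272/4038.4 = 0.5626; after-tax cost = 7.66% × (1 − 18.7%) = 6.2276%.
WACC = 0.3903 × 13.1300% + 0.0471 × 4.6688% + 0.5626 × 6.2276% = 8.8478%.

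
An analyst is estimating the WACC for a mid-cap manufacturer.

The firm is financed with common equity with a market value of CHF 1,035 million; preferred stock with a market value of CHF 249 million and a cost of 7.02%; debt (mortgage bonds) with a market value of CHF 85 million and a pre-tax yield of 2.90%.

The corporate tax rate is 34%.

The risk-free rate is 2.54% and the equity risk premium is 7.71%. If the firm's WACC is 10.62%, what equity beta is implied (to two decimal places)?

1.25

Total capital V = 1035 + 249 + 85 = 1369.
Equity weight = 1035/1369 = 0.7560.
Preferred weight = 249/1369 = 0.1819.
Mortgage bonds weight = 85/1369 = 0.0621.
Debt contribution = 0.0621 × 2.9% × (1 − 34%) = 0.1188%.
Preferred contribution = 0.1819 × 7.02% = 1.2768%.
Required equity contribution = 10.62% − 1.3957% = 9.2243%  ⇒  Re = 12.2011%.
CAPM: 12.2011% = 2.54% + β × 7.71%  ⇒  β = 1.2531.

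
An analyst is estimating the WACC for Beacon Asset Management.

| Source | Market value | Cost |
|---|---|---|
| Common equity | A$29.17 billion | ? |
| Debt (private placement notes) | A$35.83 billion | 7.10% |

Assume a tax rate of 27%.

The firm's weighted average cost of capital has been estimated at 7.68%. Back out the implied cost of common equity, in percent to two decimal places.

10.75%

Total capital V = 29.17 + 35.83 = 65.
Equity weight = 29.17/65 = 0.4488.
Private placement notes weight = 35.83/65 = 0.5512.
Debt contribution = 0.5512 × 7.1% × (1 − 27%) = 2.8570%.
Required equity contribution = 7.68% − 2.8570% = 4.8230%.
Re = 4.8230% / 0.4488 = 10.7471%.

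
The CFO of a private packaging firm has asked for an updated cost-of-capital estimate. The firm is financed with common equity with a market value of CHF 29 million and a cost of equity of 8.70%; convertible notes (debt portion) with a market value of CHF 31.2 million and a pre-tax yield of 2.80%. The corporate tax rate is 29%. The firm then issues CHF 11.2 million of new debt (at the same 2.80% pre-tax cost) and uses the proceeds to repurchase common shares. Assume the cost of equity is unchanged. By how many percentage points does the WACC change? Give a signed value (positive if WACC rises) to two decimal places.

-1.25 pp

Current WACC:
Total capital V = 29 + 31.2 = 60.2.
Equity: weight = 29/60.2 = 0.4817; cost = 8.7%.
Convertible notes (debt portion): weight = 31.2/60.2 = 0.5183; after-tax cost = 2.8% × (1 − 29%) = 1.9880%.
WACC = 0.4817 × 8.7000% + 0.5183 × 1.9880% = 5.2214%.
After the change:
Total capital V = 17.8 + 42.4 = 60.2.
Equity: weight = 17.8/60.2 = 0.2957; cost = 8.7%.
Convertible notes (debt portion): weight = 42.4/60.2 = 0.7043; after-tax cost = 2.8% × (1 − 29%) = 1.9880%.
WACC = 0.2957 × 8.7000% + 0.7043 × 1.9880% = 3.9726%.
Change in WACC = 3.9726% − 5.2214% = -1.2487 pp.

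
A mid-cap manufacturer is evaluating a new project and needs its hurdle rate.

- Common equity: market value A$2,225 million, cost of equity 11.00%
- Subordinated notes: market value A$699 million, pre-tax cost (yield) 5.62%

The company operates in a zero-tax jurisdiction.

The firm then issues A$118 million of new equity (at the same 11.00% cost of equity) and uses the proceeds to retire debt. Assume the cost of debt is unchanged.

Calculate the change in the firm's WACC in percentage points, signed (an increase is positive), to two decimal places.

+0.22 pp

Current WACC:
Total capital V = 2225 + 699 = 2924.
Equity: weight = 2225/2924 = 0.7609; cost = 11%.
Subordinated notes: weight = 699/2924 = 0.2391; after-tax cost = 5.62% × (1 − 0%) = 5.6200%.
WACC = 0.7609 × 11.0000% + 0.2391 × 5.6200% = 9.7139%.
After the change:
Total capital V = 2343 + 581 = 2924.
Equity: weight = 2343/2924 = 0.8013; cost = 11%.
Subordinated notes: weight = 581/2924 = 0.1987; after-tax cost = 5.62% × (1 − 0%) = 5.6200%.
WACC = 0.8013 × 11.0000% + 0.1987 × 5.6200% = 9.9310%.
Change in WACC = 9.9310% − 9.7139% = 0.2171 pp.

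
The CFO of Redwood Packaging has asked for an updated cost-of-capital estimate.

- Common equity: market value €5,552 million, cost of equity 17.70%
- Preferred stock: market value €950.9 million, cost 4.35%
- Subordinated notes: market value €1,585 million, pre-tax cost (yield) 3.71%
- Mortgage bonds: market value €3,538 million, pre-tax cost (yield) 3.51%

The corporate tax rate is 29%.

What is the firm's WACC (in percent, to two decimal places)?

Total capital V = 5552 + 950.9 + 1585 + 3538 = 11625.9.
Equity: weight = 5552/11625.9 = 0.4776; cost = 17.7%.
Preferred: weight = 950.9/11625.9 = 0.0818; cost = 4.35%.
Subordinated notes: weight = 1585/11625.9 = 0.1363; after-tax cost = 3.71% × (1 − 29%) = 2.6341%.
Mortgage bonds: weight = 3538/11625.9 = 0.3043; after-tax cost = 3.51% × (1 − 29%) = 2.4921%.
WACC = 0.4776 × 17.7000% + 0.0818 × 4.3500% + 0.1363 × 2.6341% + 0.3043 × 2.4921% = 9.9260%.

9.93%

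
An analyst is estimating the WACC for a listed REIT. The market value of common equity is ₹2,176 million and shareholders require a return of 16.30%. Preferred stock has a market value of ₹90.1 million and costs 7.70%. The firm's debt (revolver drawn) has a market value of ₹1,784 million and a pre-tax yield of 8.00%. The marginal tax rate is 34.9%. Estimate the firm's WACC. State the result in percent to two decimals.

11.22%

Total capital V = 2176 + 90.1 + 1784 = 4050.1.
Equity: weight = 2176/4050.1 = 0.5373; cost = 16.3%.
Preferred: weight = 90.1/4050.1 = 0.0222; cost = 7.7%.
Revolver drawn: weight = 1784/4050.1 = 0.4405; after-tax cost = 8% × (1 − 34.9%) = 5.2080%.
WACC = 0.5373 × 16.3000% + 0.0222 × 7.7000% + 0.4405 × 5.2080% = 11.2228%.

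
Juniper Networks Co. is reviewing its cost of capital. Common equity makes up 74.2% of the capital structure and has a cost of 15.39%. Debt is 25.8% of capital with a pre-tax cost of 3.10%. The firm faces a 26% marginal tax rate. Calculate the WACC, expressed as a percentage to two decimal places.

12.01%

After-tax cost of debt = 3.1% × (1 − 26%) = 2.2940%.
WACC = 0.742 × 15.3900% + 0.258 × 2.2940% = 12.0112%.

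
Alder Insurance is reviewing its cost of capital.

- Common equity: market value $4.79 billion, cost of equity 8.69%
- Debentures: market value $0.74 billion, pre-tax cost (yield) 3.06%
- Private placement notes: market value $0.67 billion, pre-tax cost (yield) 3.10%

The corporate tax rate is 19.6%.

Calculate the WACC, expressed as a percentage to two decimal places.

Total capital V = 4.79 + 0.74 + 0.67 = 6.2.
Equity: weight = 4.79/6.2 = 0.7726; cost = 8.69%.
Debentures: weight = 0.74/6.2 = 0.1194; after-tax cost = 3.06% × (1 − 19.6%) = 2.4602%.
Private placement notes: weight = 0.67/6.2 = 0.1081; after-tax cost = 3.1% × (1 − 19.6%) = 2.4924%.
WACC = 0.7726 × 8.6900% + 0.1194 × 2.4602% + 0.1081 × 2.4924% = 7.2767%.

7.28%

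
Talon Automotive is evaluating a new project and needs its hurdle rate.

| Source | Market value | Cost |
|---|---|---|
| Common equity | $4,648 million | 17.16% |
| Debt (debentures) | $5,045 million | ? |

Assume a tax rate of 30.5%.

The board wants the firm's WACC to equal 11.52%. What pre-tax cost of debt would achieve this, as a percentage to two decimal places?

Total capital V = 4648 + 5045 = 9693.
Equity weight = 4648/9693 = 0.4795.
Debentures weight = 5045/9693 = 0.5205.
Equity contribution = 0.4795 × 17.16% = 8.2286%.
Remaining for debt = 11.52% − 8.2286% = 3.2914%.
Rd × (1 − 30.5%) × 0.5205 = 3.2914%  ⇒  Rd = 9.0990%.

9.10%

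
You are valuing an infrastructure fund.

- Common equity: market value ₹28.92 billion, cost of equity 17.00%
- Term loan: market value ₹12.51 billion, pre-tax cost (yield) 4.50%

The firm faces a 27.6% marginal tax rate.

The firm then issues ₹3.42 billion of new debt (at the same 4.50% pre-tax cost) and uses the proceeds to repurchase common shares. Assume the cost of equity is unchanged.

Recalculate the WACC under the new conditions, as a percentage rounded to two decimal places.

11.72%

After the change:
Total capital V = 25.5 + 15.93 = 41.43.
Equity: weight = 25.5/41.43 = 0.6155; cost = 17%.
Term loan: weight = 15.93/41.43 = 0.3845; after-tax cost = 4.5% × (1 − 27.6%) = 3.2580%.
WACC = 0.6155 × 17.0000% + 0.3845 × 3.2580% = 11.7161%.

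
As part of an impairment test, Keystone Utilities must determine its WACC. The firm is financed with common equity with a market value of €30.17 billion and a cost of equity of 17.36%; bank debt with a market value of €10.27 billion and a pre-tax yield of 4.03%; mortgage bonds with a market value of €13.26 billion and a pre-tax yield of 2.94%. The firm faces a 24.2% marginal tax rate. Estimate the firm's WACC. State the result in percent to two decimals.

10.89%

Total capital V = 30.17 + 10.27 + 13.26 = 53.7.
Equity: weight = 30.17/53.7 = 0.5618; cost = 17.36%.
Bank debt: weight = 10.27/53.7 = 0.1912; after-tax cost = 4.03% × (1 − 24.2%) = 3.0547%.
Mortgage bonds: weight = 13.26/53.7 = 0.2469; after-tax cost = 2.94% × (1 − 24.2%) = 2.2285%.
WACC = 0.5618 × 17.3600% + 0.1912 × 3.0547% + 0.2469 × 2.2285% = 10.8878%.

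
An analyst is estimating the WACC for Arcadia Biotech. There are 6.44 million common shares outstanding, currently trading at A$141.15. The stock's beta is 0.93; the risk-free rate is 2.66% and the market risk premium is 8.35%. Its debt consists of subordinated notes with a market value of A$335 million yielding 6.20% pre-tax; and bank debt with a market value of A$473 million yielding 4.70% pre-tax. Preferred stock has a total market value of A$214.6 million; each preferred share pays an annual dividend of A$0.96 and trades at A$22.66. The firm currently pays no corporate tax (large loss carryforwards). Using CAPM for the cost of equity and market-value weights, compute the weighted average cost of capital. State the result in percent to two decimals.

Cost of equity via CAPM: Re = 2.66% + 0.93 × 8.35% = 10.4255%.
Cost of preferred: Rp = 0.96 / 22.66 = 4.2365%.
Market value of equity E = 141.15 × 6.44m = 909.006m.
Total capital V = 909.006 + 214.6 + 335 + 473 = 1931.606.
Equity: weight = 909.006/1931.606 = 0.4706; cost = 10.4255%.
Preferred: weight = 214.6/1931.606 = 0.1111; cost = 4.2365%.
Subordinated notes: weight = 335/1931.606 = 0.1734; after-tax cost = 6.2% × (1 − 0%) = 6.2000%.
Bank debt: weight = 473/1931.606 = 0.2449; after-tax cost = 4.7% × (1 − 0%) = 4.7000%.
WACC = 0.4706 × 10.4255% + 0.1111 × 4.2365% + 0.1734 × 6.2000% + 0.2449 × 4.7000% = 7.6030%.

7.60%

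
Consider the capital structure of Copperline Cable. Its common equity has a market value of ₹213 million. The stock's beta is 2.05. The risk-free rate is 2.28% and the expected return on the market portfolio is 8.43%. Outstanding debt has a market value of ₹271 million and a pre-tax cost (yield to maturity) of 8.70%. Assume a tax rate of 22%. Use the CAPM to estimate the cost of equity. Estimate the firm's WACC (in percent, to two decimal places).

Market risk premium = 8.43% − 2.28% = 6.15%.
Cost of equity via CAPM: Re = 2.28% + 2.05 × 6.15% = 14.8875%.
Total capital V = 213 + 271 = 484.
Equity: weight = 213/484 = 0.4401; cost = 14.8875%.
Debt: weight = 271/484 = 0.5599; after-tax cost = 8.7% × (1 − 22%) = 6.7860%.
WACC = 0.4401 × 14.8875% + 0.5599 × 6.7860% = 10.3513%.

10.35%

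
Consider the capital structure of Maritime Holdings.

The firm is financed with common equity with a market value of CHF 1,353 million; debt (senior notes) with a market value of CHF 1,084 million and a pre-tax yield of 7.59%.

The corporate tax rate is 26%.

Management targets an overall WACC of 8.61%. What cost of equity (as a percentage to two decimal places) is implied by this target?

11.01%

Total capital V = 1353 + 1084 = 2437.
Equity weight = 1353/2437 = 0.5552.
Senior notes weight = 1084/2437 = 0.4448.
Debt contribution = 0.4448 × 7.59% × (1 − 26%) = 2.4983%.
Required equity contribution = 8.61% − 2.4983% = 6.1117%.
Re = 6.1117% / 0.5552 = 11.0083%.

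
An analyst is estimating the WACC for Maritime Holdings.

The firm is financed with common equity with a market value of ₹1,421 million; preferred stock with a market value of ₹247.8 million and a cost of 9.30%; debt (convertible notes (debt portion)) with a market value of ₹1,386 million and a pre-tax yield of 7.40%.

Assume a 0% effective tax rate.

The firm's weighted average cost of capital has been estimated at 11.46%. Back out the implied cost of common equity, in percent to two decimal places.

15.80%

Total capital V = 1421 + 247.8 + 1386 = 3054.8.
Equity weight = 1421/3054.8 = 0.4652.
Preferred weight = 247.8/3054.8 = 0.0811.
Convertible notes (debt portion) weight = 1386/3054.8 = 0.4537.
Debt contribution = 0.4537 × 7.4% × (1 − 0%) = 3.3575%.
Preferred contribution = 0.0811 × 9.3% = 0.7544%.
Required equity contribution = 11.46% − 4.1119% = 7.3481%.
Re = 7.3481% / 0.4652 = 15.7967%.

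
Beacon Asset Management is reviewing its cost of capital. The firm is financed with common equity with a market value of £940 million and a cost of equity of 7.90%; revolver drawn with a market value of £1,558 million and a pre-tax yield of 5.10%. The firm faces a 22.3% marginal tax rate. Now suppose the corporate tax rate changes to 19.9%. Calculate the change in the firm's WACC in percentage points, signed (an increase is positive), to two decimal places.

Current WACC:
Total capital V = 940 + 1558 = 2498.
Equity: weight = 940/2498 = 0.3763; cost = 7.9%.
Revolver drawn: weight = 1558/2498 = 0.6237; after-tax cost = 5.1% × (1 − 22.3%) = 3.9627%.
WACC = 0.3763 × 7.9000% + 0.6237 × 3.9627% = 5.4443%.
After the change:
Total capital V = 940 + 1558 = 2498.
Equity: weight = 940/2498 = 0.3763; cost = 7.9%.
Revolver drawn: weight = 1558/2498 = 0.6237; after-tax cost = 5.1% × (1 − 19.9%) = 4.0851%.
WACC = 0.3763 × 7.9000% + 0.6237 × 4.0851% = 5.5207%.
Change in WACC = 5.5207% − 5.4443% = 0.0763 pp.

+0.08 pp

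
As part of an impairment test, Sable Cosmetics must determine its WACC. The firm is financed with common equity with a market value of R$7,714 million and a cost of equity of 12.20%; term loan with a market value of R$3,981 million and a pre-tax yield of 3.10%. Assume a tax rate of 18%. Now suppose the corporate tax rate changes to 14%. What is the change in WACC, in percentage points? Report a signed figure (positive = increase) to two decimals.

+0.04 pp

Current WACC:
Total capital V = 7714 + 3981 = 11695.
Equity: weight = 7714/11695 = 0.6596; cost = 12.2%.
Term loan: weight = 3981/11695 = 0.3404; after-tax cost = 3.1% × (1 − 18%) = 2.5420%.
WACC = 0.6596 × 12.2000% + 0.3404 × 2.5420% = 8.9124%.
After the change:
Total capital V = 7714 + 3981 = 11695.
Equity: weight = 7714/11695 = 0.6596; cost = 12.2%.
Term loan: weight = 3981/11695 = 0.3404; after-tax cost = 3.1% × (1 − 14%) = 2.6660%.
WACC = 0.6596 × 12.2000% + 0.3404 × 2.6660% = 8.9546%.
Change in WACC = 8.9546% − 8.9124% = 0.0422 pp.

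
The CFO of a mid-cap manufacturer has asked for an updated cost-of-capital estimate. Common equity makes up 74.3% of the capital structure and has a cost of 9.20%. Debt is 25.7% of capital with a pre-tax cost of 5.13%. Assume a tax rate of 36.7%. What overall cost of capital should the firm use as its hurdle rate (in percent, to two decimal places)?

7.67%

After-tax cost of debt = 5.13% × (1 − 36.7%) = 3.2473%.
WACC = 0.743 × 9.2000% + 0.257 × 3.2473% = 7.6702%.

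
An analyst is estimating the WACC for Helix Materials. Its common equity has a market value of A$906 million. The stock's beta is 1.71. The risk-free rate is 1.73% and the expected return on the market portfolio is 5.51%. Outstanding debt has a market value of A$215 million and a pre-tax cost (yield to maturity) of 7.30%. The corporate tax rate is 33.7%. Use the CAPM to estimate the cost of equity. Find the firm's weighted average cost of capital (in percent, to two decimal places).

7.55%

Market risk premium = 5.51% − 1.73% = 3.78%.
Cost of equity via CAPM: Re = 1.73% + 1.71 × 3.78% = 8.1938%.
Total capital V = 906 + 215 = 1121.
Equity: weight = 906/1121 = 0.8082; cost = 8.1938%.
Debt: weight = 215/1121 = 0.1918; after-tax cost = 7.3% × (1 − 33.7%) = 4.8399%.
WACC = 0.8082 × 8.1938% + 0.1918 × 4.8399% = 7.5505%.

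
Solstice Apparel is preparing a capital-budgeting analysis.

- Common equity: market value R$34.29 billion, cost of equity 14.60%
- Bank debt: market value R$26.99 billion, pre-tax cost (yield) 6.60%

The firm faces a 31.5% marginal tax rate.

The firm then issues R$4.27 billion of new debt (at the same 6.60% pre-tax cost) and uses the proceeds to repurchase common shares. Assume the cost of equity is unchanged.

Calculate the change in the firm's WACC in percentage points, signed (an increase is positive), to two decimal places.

Current WACC:
Total capital V = 34.29 + 26.99 = 61.28.
Equity: weight = 34.29/61.28 = 0.5596; cost = 14.6%.
Bank debt: weight = 26.99/61.28 = 0.4404; after-tax cost = 6.6% × (1 − 31.5%) = 4.5210%.
WACC = 0.5596 × 14.6000% + 0.4404 × 4.5210% = 10.1608%.
After the change:
Total capital V = 30.02 + 31.26 = 61.28.
Equity: weight = 30.02/61.28 = 0.4899; cost = 14.6%.
Bank debt: weight = 31.26/61.28 = 0.5101; after-tax cost = 6.6% × (1 − 31.5%) = 4.5210%.
WACC = 0.4899 × 14.6000% + 0.5101 × 4.5210% = 9.4585%.
Change in WACC = 9.4585% − 10.1608% = -0.7023 pp.

-0.70 pp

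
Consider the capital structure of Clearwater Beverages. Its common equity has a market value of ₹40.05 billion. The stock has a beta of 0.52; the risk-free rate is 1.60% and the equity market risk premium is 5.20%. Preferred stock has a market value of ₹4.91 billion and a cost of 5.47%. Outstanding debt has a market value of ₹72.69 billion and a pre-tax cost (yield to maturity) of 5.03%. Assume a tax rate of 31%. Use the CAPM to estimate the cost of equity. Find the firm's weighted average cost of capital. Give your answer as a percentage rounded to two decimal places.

3.84%

Cost of equity via CAPM: Re = 1.6% + 0.52 × 5.2% = 4.3040%.
Total capital V = 40.05 + 4.91 + 72.69 = 117.65.
Equity: weight = 40.05/117.65 = 0.3404; cost = 4.304%.
Preferred: weight = 4.91/117.65 = 0.0417; cost = 5.47%.
Debt: weight = 72.69/117.65 = 0.6178; after-tax cost = 5.03% × (1 − 31%) = 3.4707%.
WACC = 0.3404 × 4.3040% + 0.0417 × 5.4700% + 0.6178 × 3.4707% = 3.8378%.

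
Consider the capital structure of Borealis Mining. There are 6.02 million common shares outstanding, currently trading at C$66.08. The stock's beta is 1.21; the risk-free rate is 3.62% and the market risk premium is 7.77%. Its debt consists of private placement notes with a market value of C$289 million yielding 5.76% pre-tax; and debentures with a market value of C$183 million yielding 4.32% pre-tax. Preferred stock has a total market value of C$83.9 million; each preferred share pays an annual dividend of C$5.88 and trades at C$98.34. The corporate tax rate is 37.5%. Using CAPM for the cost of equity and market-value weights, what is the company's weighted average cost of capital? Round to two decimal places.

7.57%

Cost of equity via CAPM: Re = 3.62% + 1.21 × 7.77% = 13.0217%.
Cost of preferred: Rp = 5.88 / 98.34 = 5.9793%.
Market value of equity E = 66.08 × 6.02m = 397.8016m.
Total capital V = 397.8016 + 83.9 + 289 + 183 = 953.7016.
Equity: weight = 397.8016/953.7016 = 0.4171; cost = 13.0217%.
Preferred: weight = 83.9/953.7016 = 0.0880; cost = 5.9793%.
Private placement notes: weight = 289/953.7016 = 0.3030; after-tax cost = 5.76% × (1 − 37.5%) = 3.6000%.
Debentures: weight = 183/953.7016 = 0.1919; after-tax cost = 4.32% × (1 − 37.5%) = 2.7000%.
WACC = 0.4171 × 13.0217% + 0.0880 × 5.9793% + 0.3030 × 3.6000% + 0.1919 × 2.7000% = 7.5665%.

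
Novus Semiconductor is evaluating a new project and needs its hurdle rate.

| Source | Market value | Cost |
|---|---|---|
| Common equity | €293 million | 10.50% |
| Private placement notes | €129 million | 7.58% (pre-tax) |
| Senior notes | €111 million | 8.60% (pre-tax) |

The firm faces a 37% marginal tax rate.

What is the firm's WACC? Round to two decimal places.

Total capital V = 293 + 129 + 111 = 533.
Equity: weight = 293/533 = 0.5497; cost = 10.5%.
Private placement notes: weight = 129/533 = 0.2420; after-tax cost = 7.58% × (1 − 37%) = 4.7754%.
Senior notes: weight = 111/533 = 0.2083; after-tax cost = 8.6% × (1 − 37%) = 5.4180%.
WACC = 0.5497 × 10.5000% + 0.2420 × 4.7754% + 0.2083 × 5.4180% = 8.0561%.

8.06%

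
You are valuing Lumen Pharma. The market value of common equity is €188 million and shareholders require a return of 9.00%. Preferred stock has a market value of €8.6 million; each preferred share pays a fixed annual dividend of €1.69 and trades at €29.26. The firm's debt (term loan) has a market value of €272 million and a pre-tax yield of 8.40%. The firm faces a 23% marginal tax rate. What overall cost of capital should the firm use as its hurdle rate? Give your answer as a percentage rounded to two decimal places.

7.47%

Cost of preferred: Rp = 1.69 / 29.26 = 5.7758%.
Total capital V = 188 + 8.6 + 272 = 468.6.
Equity: weight = 188/468.6 = 0.4012; cost = 9%.
Preferred: weight = 8.6/468.6 = 0.0184; cost = 5.7758%.
Term loan: weight = 272/468.6 = 0.5805; after-tax cost = 8.4% × (1 − 23%) = 6.4680%.
WACC = 0.4012 × 9.0000% + 0.0184 × 5.7758% + 0.5805 × 6.4680% = 7.4711%.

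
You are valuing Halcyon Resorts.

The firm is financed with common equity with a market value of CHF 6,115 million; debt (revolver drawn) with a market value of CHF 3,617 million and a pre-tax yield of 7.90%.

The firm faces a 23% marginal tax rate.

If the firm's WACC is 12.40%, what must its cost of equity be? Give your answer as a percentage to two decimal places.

16.14%

Total capital V = 6115 + 3617 = 9732.
Equity weight = 6115/9732 = 0.6283.
Revolver drawn weight = 3617/9732 = 0.3717.
Debt contribution = 0.3717 × 7.9% × (1 − 23%) = 2.2608%.
Required equity contribution = 12.4% − 2.2608% = 10.1392%.
Re = 10.1392% / 0.6283 = 16.1365%.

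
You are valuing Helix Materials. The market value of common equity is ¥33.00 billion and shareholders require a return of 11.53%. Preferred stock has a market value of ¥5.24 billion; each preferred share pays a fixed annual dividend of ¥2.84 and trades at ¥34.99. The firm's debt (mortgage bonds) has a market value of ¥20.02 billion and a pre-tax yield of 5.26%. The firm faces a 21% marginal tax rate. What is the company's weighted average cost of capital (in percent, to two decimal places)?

Cost of preferred: Rp = 2.84 / 34.99 = 8.1166%.
Total capital V = 33 + 5.24 + 20.02 = 58.26.
Equity: weight = 33/58.26 = 0.5664; cost = 11.53%.
Preferred: weight = 5.24/58.26 = 0.0899; cost = 8.1166%.
Mortgage bonds: weight = 20.02/58.26 = 0.3436; after-tax cost = 5.26% × (1 − 21%) = 4.1554%.
WACC = 0.5664 × 11.5300% + 0.0899 × 8.1166% + 0.3436 × 4.1554% = 8.6888%.

8.69%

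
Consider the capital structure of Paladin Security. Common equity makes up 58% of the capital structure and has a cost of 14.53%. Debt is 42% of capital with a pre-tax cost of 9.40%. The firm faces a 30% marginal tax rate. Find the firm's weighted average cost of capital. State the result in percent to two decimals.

11.19%

After-tax cost of debt = 9.4% × (1 − 30%) = 6.5800%.
WACC = 0.580 × 14.5300% + 0.420 × 6.5800% = 11.1910%.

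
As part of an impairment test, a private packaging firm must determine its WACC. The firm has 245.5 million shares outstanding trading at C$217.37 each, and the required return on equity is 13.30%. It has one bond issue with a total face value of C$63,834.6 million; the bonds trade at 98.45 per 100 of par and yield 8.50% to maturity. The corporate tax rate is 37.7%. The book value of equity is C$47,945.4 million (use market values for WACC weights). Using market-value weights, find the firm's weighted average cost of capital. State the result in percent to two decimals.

8.97%

Market value of equity E = 217.37 × 245.5m = 53364.335m. Market value of debt D = 63834.6m × 98.45/100 = 62845.1637m.
Total capital V = 53364.335 + 62845.1637 = 116209.4987.
Equity: weight = 53364.335/116209.4987 = 0.4592; cost = 13.3%.
Bonds outstanding: weight = 62845.1637/116209.4987 = 0.5408; after-tax cost = 8.5% × (1 − 37.7%) = 5.2955%.
WACC = 0.4592 × 13.3000% + 0.5408 × 5.2955% = 8.9712%.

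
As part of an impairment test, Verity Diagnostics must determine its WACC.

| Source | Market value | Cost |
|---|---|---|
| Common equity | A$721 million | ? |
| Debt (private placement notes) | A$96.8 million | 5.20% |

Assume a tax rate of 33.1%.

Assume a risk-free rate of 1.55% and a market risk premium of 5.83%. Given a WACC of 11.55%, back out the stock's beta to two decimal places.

1.90

Total capital V = 721 + 96.8 = 817.8.
Equity weight = 721/817.8 = 0.8816.
Private placement notes weight = 96.8/817.8 = 0.1184.
Debt contribution = 0.1184 × 5.2% × (1 − 33.1%) = 0.4118%.
Required equity contribution = 11.55% − 0.4118% = 11.1382%  ⇒  Re = 12.6336%.
CAPM: 12.6336% = 1.55% + β × 5.83%  ⇒  β = 1.9011.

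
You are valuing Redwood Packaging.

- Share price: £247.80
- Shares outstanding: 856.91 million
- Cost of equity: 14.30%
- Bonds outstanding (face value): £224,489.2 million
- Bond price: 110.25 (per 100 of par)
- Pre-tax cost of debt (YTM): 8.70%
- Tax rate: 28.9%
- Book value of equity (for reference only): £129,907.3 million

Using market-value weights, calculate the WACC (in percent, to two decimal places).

Market value of equity E = 247.8 × 856.91m = 212342.298m. Market value of debt D = 224489.2m × 110.25/100 = 247499.343m.
Total capital V = 212342.298 + 247499.343 = 459841.641.
Equity: weight = 212342.298/459841.641 = 0.4618; cost = 14.3%.
Bonds outstanding: weight = 247499.343/459841.641 = 0.5382; after-tax cost = 8.7% × (1 − 28.9%) = 6.1857%.
WACC = 0.4618 × 14.3000% + 0.5382 × 6.1857% = 9.9327%.

9.93%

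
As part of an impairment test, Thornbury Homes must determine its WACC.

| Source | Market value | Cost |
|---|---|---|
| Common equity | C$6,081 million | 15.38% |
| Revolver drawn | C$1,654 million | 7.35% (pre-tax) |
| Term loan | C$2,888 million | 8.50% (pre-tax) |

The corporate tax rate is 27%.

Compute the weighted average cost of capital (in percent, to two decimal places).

Total capital V = 6081 + 1654 + 2888 = 10623.
Equity: weight = 6081/10623 = 0.5724; cost = 15.38%.
Revolver drawn: weight = 1654/10623 = 0.1557; after-tax cost = 7.35% × (1 − 27%) = 5.3655%.
Term loan: weight = 2888/10623 = 0.2719; after-tax cost = 8.5% × (1 − 27%) = 6.2050%.
WACC = 0.5724 × 15.3800% + 0.1557 × 5.3655% + 0.2719 × 6.2050% = 11.3264%.

11.33%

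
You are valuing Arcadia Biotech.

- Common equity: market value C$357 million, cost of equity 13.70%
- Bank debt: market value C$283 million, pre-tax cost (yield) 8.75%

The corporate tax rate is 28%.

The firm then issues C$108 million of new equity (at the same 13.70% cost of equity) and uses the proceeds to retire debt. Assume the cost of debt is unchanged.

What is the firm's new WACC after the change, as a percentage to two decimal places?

11.68%

After the change:
Total capital V = 465 + 175 = 640.
Equity: weight = 465/640 = 0.7266; cost = 13.7%.
Bank debt: weight = 175/640 = 0.2734; after-tax cost = 8.75% × (1 − 28%) = 6.3000%.
WACC = 0.7266 × 13.7000% + 0.2734 × 6.3000% = 11.6766%.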